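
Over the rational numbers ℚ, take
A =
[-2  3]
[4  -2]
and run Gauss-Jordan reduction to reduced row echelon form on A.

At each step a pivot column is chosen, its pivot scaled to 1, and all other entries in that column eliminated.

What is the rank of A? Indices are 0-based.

step 1: normalize row 0 (÷-2) = (1, -3/2)
  row 1: subtract 4×row0 = (0, 4)
step 2: normalize row 1 (÷4) = (0, 1)
  row 0: subtract -3/2×row1 = (1, 0)

rank = 2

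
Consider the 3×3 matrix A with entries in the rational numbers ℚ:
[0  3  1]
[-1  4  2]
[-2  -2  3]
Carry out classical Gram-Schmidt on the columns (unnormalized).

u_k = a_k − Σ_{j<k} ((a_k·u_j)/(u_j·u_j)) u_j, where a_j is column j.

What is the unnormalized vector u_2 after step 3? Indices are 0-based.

Step 1: u_0 = a_0 = (0, -1, -2).
Step 2: u_1 = a_1 − (0)·u_0 = (3, 4, -2).
Step 3: u_2 = a_2 − (-8/5)·u_0 − (5/29)·u_1 = (14/29, -42/145, 21/145).

u_2 = (14/29, -42/145, 21/145)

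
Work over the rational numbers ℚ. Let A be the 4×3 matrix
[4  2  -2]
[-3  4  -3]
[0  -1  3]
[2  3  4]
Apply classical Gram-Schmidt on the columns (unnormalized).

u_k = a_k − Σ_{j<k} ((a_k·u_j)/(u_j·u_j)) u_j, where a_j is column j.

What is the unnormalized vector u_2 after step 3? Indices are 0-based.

Step 1: u_0 = a_0 = (4, -3, 0, 2).
Step 2: u_1 = a_1 − (2/29)·u_0 = (50/29, 122/29, -1, 83/29).
Step 3: u_2 = a_2 − (9/29)·u_0 − (-221/866)·u_1 = (-1213/433, -431/433, 2377/866, 3559/866).

u_2 = (-1213/433, -431/433, 2377/866, 3559/866)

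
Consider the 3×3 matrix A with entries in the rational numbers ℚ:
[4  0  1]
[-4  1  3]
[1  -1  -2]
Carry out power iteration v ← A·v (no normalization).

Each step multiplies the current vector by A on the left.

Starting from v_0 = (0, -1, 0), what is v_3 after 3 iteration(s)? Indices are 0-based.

v_0 = (0, -1, 0).
v_1 = A·v_0 = (0, -1, 1).
v_2 = A·v_1 = (1, 2, -1).
v_3 = A·v_2 = (3, -5, 1).

v_3 = (3, -5, 1)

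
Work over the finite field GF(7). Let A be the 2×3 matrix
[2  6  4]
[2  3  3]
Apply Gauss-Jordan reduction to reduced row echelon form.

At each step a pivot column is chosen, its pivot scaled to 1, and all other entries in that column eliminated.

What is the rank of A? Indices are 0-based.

rank = 2

step 1: normalize row 0 (÷2) = (1, 3, 2)
  row 1: subtract 2×row0 = (0, 4, 6)
step 2: normalize row 1 (÷4) = (0, 1, 5)
  row 0: subtract 3×row1 = (1, 0, 1)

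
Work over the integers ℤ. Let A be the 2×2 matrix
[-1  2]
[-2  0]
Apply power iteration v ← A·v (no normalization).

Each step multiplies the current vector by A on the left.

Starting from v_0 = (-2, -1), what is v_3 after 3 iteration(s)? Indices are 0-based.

v_3 = (-8, -16)

v_0 = (-2, -1).
v_1 = A·v_0 = (0, 4).
v_2 = A·v_1 = (8, 0).
v_3 = A·v_2 = (-8, -16).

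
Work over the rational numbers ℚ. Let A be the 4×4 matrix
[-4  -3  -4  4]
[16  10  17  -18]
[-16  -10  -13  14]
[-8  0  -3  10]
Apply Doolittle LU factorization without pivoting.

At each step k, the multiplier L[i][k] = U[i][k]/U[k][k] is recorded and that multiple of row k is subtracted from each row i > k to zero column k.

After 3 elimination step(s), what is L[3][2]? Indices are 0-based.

L[3][2] = 2

[col 0] pivot -4
  R1 -= -4*R0 → (0, -2, 1, -2)  (L[1][0] := -4)
  R2 -= 4*R0 → (0, 2, 3, -2)  (L[2][0] := 4)
  R3 -= 2*R0 → (0, 6, 5, 2)  (L[3][0] := 2)
[col 1] pivot -2
  R2 -= -1*R1 → (0, 0, 4, -4)  (L[2][1] := -1)
  R3 -= -3*R1 → (0, 0, 8, -4)  (L[3][1] := -3)
[col 2] pivot 4
  R3 -= 2*R2 → (0, 0, 0, 4)  (L[3][2] := 2)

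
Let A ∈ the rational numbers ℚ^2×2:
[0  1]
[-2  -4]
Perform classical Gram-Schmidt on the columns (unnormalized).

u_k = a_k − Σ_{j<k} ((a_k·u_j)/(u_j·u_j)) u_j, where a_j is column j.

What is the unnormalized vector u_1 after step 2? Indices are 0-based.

u_1 = (1, 0)

Step 1: u_0 = a_0 = (0, -2).
Step 2: u_1 = a_1 − (2)·u_0 = (1, 0).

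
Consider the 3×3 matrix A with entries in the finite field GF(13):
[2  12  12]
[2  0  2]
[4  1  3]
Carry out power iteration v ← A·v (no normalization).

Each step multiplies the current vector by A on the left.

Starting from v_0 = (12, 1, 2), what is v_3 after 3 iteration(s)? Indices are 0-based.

v_0 = (12, 1, 2).
v_1 = A·v_0 = (8, 2, 3).
v_2 = A·v_1 = (11, 9, 4).
v_3 = A·v_2 = (9, 4, 0).

v_3 = (9, 4, 0)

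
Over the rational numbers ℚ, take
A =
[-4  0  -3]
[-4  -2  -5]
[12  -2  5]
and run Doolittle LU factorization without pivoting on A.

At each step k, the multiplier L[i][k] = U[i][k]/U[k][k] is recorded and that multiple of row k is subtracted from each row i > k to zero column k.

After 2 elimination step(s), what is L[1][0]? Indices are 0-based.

L[1][0] = 1

k=0: U[0][0]=-4
  eliminate (1,0): mult=1, new row 1: (0, -2, -2); set L[1][0]=1
  eliminate (2,0): mult=-3, new row 2: (0, -2, -4); set L[2][0]=-3
k=1: U[1][1]=-2
  eliminate (2,1): mult=1, new row 2: (0, 0, -2); set L[2][1]=1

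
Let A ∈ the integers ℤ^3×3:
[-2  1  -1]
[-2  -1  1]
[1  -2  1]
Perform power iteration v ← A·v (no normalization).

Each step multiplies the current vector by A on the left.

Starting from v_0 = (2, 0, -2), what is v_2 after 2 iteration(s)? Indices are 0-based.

v_2 = (-2, 10, 10)

v_0 = (2, 0, -2).
v_1 = A·v_0 = (-2, -6, 0).
v_2 = A·v_1 = (-2, 10, 10).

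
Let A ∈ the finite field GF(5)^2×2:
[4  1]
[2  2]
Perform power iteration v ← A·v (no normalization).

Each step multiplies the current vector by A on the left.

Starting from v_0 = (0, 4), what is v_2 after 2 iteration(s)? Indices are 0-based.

v_0 = (0, 4).
v_1 = A·v_0 = (4, 3).
v_2 = A·v_1 = (4, 4).

v_2 = (4, 4)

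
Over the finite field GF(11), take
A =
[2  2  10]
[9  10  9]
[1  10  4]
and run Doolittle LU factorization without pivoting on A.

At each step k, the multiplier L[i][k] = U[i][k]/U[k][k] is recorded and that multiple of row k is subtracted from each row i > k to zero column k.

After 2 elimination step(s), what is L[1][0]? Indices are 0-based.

[col 0] pivot 2
  R1 -= 10*R0 → (0, 1, 8)  (L[1][0] := 10)
  R2 -= 6*R0 → (0, 9, 10)  (L[2][0] := 6)
[col 1] pivot 1
  R2 -= 9*R1 → (0, 0, 4)  (L[2][1] := 9)

L[1][0] = 10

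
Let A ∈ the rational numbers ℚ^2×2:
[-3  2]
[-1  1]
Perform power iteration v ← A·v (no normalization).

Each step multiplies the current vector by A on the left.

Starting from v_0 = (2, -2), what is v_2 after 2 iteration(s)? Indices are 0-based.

v_2 = (22, 6)

v_0 = (2, -2).
v_1 = A·v_0 = (-10, -4).
v_2 = A·v_1 = (22, 6).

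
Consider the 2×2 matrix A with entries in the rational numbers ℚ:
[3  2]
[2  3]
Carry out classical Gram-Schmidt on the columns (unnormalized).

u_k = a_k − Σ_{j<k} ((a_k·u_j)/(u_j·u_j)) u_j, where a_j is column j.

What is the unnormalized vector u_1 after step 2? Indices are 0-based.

Step 1: u_0 = a_0 = (3, 2).
Step 2: u_1 = a_1 − (12/13)·u_0 = (-10/13, 15/13).

u_1 = (-10/13, 15/13)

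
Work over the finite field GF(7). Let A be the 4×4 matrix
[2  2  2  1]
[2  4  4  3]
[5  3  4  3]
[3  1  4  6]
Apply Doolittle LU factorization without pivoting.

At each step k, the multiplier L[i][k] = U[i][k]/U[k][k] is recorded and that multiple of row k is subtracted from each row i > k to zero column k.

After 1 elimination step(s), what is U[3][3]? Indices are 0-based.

Step 1: pivot at (0,0) is 2.
  row1 ← row1 − (1)·row0  ⇒  L[1][0]=1, U row1=(0, 2, 2, 2)
  row2 ← row2 − (6)·row0  ⇒  L[2][0]=6, U row2=(0, 5, 6, 4)
  row3 ← row3 − (5)·row0  ⇒  L[3][0]=5, U row3=(0, 5, 1, 1)

U[3][3] = 1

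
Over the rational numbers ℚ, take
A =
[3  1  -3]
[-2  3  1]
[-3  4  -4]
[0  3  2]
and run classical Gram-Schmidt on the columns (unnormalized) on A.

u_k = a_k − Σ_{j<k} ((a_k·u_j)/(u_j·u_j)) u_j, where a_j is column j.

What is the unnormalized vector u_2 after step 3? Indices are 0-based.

Step 1: u_0 = a_0 = (3, -2, -3, 0).
Step 2: u_1 = a_1 − (-15/22)·u_0 = (67/22, 18/11, 43/22, 3).
Step 3: u_2 = a_2 − (1/22)·u_0 − (-41/109)·u_1 = (-217/109, 186/109, -341/109, 341/109).

u_2 = (-217/109, 186/109, -341/109, 341/109)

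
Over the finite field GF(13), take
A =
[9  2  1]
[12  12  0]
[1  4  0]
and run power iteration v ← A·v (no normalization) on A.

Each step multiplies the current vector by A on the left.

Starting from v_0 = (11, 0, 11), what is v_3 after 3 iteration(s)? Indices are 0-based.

v_3 = (8, 4, 11)

v_0 = (11, 0, 11).
v_1 = A·v_0 = (6, 2, 11).
v_2 = A·v_1 = (4, 5, 1).
v_3 = A·v_2 = (8, 4, 11).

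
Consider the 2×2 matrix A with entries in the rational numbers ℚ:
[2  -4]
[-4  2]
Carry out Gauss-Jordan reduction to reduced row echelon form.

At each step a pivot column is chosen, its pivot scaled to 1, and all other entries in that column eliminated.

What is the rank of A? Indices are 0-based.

rank = 2

[1] R0 /= 2  ⇒  (1, -2)
     R1 -= -4·R0  ⇒  (0, -6)
[2] R1 /= -6  ⇒  (0, 1)
     R0 -= -2·R1  ⇒  (1, 0)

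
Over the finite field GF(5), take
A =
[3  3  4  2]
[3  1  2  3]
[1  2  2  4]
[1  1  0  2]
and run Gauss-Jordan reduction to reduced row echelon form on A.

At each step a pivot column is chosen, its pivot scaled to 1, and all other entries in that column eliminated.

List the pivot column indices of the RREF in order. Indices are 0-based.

pivot columns: 0, 1, 2, 3

pivot(0,0)=3: scale R0 → (1, 1, 3, 4)
  clear (1,0): R1 −= (3)R0 → (0, 3, 3, 1)
  clear (2,0): R2 −= (1)R0 → (0, 1, 4, 0)
  clear (3,0): R3 −= (1)R0 → (0, 0, 2, 3)
pivot(1,1)=3: scale R1 → (0, 1, 1, 2)
  clear (0,1): R0 −= (1)R1 → (1, 0, 2, 2)
  clear (2,1): R2 −= (1)R1 → (0, 0, 3, 3)
pivot(2,2)=3: scale R2 → (0, 0, 1, 1)
  clear (0,2): R0 −= (2)R2 → (1, 0, 0, 0)
  clear (1,2): R1 −= (1)R2 → (0, 1, 0, 1)
  clear (3,2): R3 −= (2)R2 → (0, 0, 0, 1)
pivot(3,3)=1: scale R3 → (0, 0, 0, 1)
  clear (1,3): R1 −= (1)R3 → (0, 1, 0, 0)
  clear (2,3): R2 −= (1)R3 → (0, 0, 1, 0)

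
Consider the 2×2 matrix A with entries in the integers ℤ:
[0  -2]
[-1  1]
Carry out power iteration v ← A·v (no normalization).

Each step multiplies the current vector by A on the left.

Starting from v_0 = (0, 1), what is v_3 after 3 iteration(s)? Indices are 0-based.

v_3 = (-6, 5)

v_0 = (0, 1).
v_1 = A·v_0 = (-2, 1).
v_2 = A·v_1 = (-2, 3).
v_3 = A·v_2 = (-6, 5).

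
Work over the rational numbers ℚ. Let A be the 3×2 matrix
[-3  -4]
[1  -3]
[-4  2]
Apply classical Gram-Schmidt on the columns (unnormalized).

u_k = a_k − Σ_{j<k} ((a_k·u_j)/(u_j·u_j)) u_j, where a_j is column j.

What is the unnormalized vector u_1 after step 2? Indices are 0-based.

Step 1: u_0 = a_0 = (-3, 1, -4).
Step 2: u_1 = a_1 − (1/26)·u_0 = (-101/26, -79/26, 28/13).

u_1 = (-101/26, -79/26, 28/13)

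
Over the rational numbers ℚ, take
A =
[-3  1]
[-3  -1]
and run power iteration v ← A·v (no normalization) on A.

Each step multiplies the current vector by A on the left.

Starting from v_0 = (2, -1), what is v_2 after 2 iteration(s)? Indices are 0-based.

v_0 = (2, -1).
v_1 = A·v_0 = (-7, -5).
v_2 = A·v_1 = (16, 26).

v_2 = (16, 26)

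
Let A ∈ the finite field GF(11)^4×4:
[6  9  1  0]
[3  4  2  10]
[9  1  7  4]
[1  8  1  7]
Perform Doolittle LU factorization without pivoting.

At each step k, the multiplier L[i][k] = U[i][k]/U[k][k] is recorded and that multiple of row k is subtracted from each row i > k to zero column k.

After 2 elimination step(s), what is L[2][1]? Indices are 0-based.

L[2][1] = 3

k=0: U[0][0]=6
  eliminate (1,0): mult=6, new row 1: (0, 5, 7, 10); set L[1][0]=6
  eliminate (2,0): mult=7, new row 2: (0, 4, 0, 4); set L[2][0]=7
  eliminate (3,0): mult=2, new row 3: (0, 1, 10, 7); set L[3][0]=2
k=1: U[1][1]=5
  eliminate (2,1): mult=3, new row 2: (0, 0, 1, 7); set L[2][1]=3
  eliminate (3,1): mult=9, new row 3: (0, 0, 2, 5); set L[3][1]=9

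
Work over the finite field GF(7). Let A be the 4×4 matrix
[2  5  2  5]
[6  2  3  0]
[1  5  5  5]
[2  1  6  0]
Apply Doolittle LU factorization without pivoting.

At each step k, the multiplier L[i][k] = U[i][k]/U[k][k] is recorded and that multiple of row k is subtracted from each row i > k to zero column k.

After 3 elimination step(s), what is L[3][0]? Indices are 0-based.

k=0: U[0][0]=2
  eliminate (1,0): mult=3, new row 1: (0, 1, 4, 6); set L[1][0]=3
  eliminate (2,0): mult=4, new row 2: (0, 6, 4, 6); set L[2][0]=4
  eliminate (3,0): mult=1, new row 3: (0, 3, 4, 2); set L[3][0]=1
k=1: U[1][1]=1
  eliminate (2,1): mult=6, new row 2: (0, 0, 1, 5); set L[2][1]=6
  eliminate (3,1): mult=3, new row 3: (0, 0, 6, 5); set L[3][1]=3
k=2: U[2][2]=1
  eliminate (3,2): mult=6, new row 3: (0, 0, 0, 3); set L[3][2]=6

L[3][0] = 1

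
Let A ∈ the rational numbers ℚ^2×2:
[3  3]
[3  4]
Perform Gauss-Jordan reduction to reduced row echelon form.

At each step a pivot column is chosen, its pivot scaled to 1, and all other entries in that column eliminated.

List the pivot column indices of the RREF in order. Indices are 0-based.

step 1: normalize row 0 (÷3) = (1, 1)
  row 1: subtract 3×row0 = (0, 1)
step 2: normalize row 1 (÷1) = (0, 1)
  row 0: subtract 1×row1 = (1, 0)

pivot columns: 0, 1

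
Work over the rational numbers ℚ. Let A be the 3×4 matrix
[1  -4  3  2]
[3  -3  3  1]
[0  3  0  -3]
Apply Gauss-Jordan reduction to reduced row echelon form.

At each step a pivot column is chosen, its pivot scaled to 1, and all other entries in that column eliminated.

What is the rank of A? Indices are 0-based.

step 1: normalize row 0 (÷1) = (1, -4, 3, 2)
  row 1: subtract 3×row0 = (0, 9, -6, -5)
step 2: normalize row 1 (÷9) = (0, 1, -2/3, -5/9)
  row 0: subtract -4×row1 = (1, 0, 1/3, -2/9)
  row 2: subtract 3×row1 = (0, 0, 2, -4/3)
step 3: normalize row 2 (÷2) = (0, 0, 1, -2/3)
  row 0: subtract 1/3×row2 = (1, 0, 0, 0)
  row 1: subtract -2/3×row2 = (0, 1, 0, -1)

rank = 3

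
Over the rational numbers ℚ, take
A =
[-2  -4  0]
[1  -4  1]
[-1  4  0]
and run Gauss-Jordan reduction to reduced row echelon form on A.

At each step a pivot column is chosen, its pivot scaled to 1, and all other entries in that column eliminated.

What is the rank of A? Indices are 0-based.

pivot(0,0)=-2: scale R0 → (1, 2, 0)
  clear (1,0): R1 −= (1)R0 → (0, -6, 1)
  clear (2,0): R2 −= (-1)R0 → (0, 6, 0)
pivot(1,1)=-6: scale R1 → (0, 1, -1/6)
  clear (0,1): R0 −= (2)R1 → (1, 0, 1/3)
  clear (2,1): R2 −= (6)R1 → (0, 0, 1)
pivot(2,2)=1: scale R2 → (0, 0, 1)
  clear (0,2): R0 −= (1/3)R2 → (1, 0, 0)
  clear (1,2): R1 −= (-1/6)R2 → (0, 1, 0)

rank = 3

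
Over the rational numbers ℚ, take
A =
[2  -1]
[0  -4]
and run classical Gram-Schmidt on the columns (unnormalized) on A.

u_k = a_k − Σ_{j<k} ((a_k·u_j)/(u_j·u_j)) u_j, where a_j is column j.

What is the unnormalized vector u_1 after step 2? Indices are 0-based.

Step 1: u_0 = a_0 = (2, 0).
Step 2: u_1 = a_1 − (-1/2)·u_0 = (0, -4).

u_1 = (0, -4)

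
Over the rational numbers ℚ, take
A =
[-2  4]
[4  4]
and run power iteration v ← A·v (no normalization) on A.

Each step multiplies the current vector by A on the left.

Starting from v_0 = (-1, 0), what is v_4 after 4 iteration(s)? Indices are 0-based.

v_0 = (-1, 0).
v_1 = A·v_0 = (2, -4).
v_2 = A·v_1 = (-20, -8).
v_3 = A·v_2 = (8, -112).
v_4 = A·v_3 = (-464, -416).

v_4 = (-464, -416)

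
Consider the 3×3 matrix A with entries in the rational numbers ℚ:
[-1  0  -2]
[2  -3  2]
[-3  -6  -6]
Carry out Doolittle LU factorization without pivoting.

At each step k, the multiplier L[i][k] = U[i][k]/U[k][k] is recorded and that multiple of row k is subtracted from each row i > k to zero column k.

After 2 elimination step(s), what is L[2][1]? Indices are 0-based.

L[2][1] = 2

Step 1: pivot at (0,0) is -1.
  row1 ← row1 − (-2)·row0  ⇒  L[1][0]=-2, U row1=(0, -3, -2)
  row2 ← row2 − (3)·row0  ⇒  L[2][0]=3, U row2=(0, -6, 0)
Step 2: pivot at (1,1) is -3.
  row2 ← row2 − (2)·row1  ⇒  L[2][1]=2, U row2=(0, 0, 4)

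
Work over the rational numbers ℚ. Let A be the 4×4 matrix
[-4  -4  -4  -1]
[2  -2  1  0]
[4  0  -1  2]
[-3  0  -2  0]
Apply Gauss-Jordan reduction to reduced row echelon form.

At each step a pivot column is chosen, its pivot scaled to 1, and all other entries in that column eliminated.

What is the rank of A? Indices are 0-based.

rank = 4

[1] R0 /= -4  ⇒  (1, 1, 1, 1/4)
     R1 -= 2·R0  ⇒  (0, -4, -1, -1/2)
     R2 -= 4·R0  ⇒  (0, -4, -5, 1)
     R3 -= -3·R0  ⇒  (0, 3, 1, 3/4)
[2] R1 /= -4  ⇒  (0, 1, 1/4, 1/8)
     R0 -= 1·R1  ⇒  (1, 0, 3/4, 1/8)
     R2 -= -4·R1  ⇒  (0, 0, -4, 3/2)
     R3 -= 3·R1  ⇒  (0, 0, 1/4, 3/8)
[3] R2 /= -4  ⇒  (0, 0, 1, -3/8)
     R0 -= 3/4·R2  ⇒  (1, 0, 0, 13/32)
     R1 -= 1/4·R2  ⇒  (0, 1, 0, 7/32)
     R3 -= 1/4·R2  ⇒  (0, 0, 0, 15/32)
[4] R3 /= 15/32  ⇒  (0, 0, 0, 1)
     R0 -= 13/32·R3  ⇒  (1, 0, 0, 0)
     R1 -= 7/32·R3  ⇒  (0, 1, 0, 0)
     R2 -= -3/8·R3  ⇒  (0, 0, 1, 0)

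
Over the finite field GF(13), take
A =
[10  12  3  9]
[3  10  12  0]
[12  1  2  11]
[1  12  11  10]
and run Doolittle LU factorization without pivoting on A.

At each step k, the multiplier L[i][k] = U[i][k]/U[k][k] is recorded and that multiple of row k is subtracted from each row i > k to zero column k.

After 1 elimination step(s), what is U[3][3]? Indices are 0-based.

U[3][3] = 0

[col 0] pivot 10
  R1 -= 12*R0 → (0, 9, 2, 9)  (L[1][0] := 12)
  R2 -= 9*R0 → (0, 10, 1, 8)  (L[2][0] := 9)
  R3 -= 4*R0 → (0, 3, 12, 0)  (L[3][0] := 4)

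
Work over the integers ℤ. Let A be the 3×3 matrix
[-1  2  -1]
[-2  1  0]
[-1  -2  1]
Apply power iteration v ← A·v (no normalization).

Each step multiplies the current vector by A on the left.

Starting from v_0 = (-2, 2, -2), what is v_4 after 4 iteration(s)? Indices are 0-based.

v_0 = (-2, 2, -2).
v_1 = A·v_0 = (8, 6, -4).
v_2 = A·v_1 = (8, -10, -24).
v_3 = A·v_2 = (-4, -26, -12).
v_4 = A·v_3 = (-36, -18, 44).

v_4 = (-36, -18, 44)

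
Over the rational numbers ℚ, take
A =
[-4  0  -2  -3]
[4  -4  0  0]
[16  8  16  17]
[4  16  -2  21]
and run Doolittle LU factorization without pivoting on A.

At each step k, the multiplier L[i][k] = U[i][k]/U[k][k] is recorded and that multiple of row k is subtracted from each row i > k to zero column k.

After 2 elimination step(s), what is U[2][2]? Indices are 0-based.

[col 0] pivot -4
  R1 -= -1*R0 → (0, -4, -2, -3)  (L[1][0] := -1)
  R2 -= -4*R0 → (0, 8, 8, 5)  (L[2][0] := -4)
  R3 -= -1*R0 → (0, 16, -4, 18)  (L[3][0] := -1)
[col 1] pivot -4
  R2 -= -2*R1 → (0, 0, 4, -1)  (L[2][1] := -2)
  R3 -= -4*R1 → (0, 0, -12, 6)  (L[3][1] := -4)

U[2][2] = 4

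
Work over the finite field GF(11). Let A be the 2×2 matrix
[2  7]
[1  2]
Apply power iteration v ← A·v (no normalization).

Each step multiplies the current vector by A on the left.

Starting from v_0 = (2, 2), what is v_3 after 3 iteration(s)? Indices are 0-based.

v_3 = (3, 6)

v_0 = (2, 2).
v_1 = A·v_0 = (7, 6).
v_2 = A·v_1 = (1, 8).
v_3 = A·v_2 = (3, 6).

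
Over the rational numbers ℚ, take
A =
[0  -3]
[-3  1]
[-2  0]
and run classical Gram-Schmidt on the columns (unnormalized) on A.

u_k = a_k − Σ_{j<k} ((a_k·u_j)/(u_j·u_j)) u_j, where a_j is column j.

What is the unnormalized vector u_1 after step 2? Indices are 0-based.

u_1 = (-3, 4/13, -6/13)

Step 1: u_0 = a_0 = (0, -3, -2).
Step 2: u_1 = a_1 − (-3/13)·u_0 = (-3, 4/13, -6/13).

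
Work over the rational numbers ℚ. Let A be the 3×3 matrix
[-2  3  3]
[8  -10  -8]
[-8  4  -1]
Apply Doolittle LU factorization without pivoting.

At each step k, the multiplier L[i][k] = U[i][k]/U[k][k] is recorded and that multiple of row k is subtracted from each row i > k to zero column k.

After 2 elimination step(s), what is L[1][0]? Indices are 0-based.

Step 1: pivot at (0,0) is -2.
  row1 ← row1 − (-4)·row0  ⇒  L[1][0]=-4, U row1=(0, 2, 4)
  row2 ← row2 − (4)·row0  ⇒  L[2][0]=4, U row2=(0, -8, -13)
Step 2: pivot at (1,1) is 2.
  row2 ← row2 − (-4)·row1  ⇒  L[2][1]=-4, U row2=(0, 0, 3)

L[1][0] = -4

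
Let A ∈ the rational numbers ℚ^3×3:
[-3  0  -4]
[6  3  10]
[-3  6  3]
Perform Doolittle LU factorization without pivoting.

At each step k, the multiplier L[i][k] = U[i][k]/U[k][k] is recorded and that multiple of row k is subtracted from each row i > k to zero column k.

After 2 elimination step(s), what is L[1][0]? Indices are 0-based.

L[1][0] = -2

Step 1: pivot at (0,0) is -3.
  row1 ← row1 − (-2)·row0  ⇒  L[1][0]=-2, U row1=(0, 3, 2)
  row2 ← row2 − (1)·row0  ⇒  L[2][0]=1, U row2=(0, 6, 7)
Step 2: pivot at (1,1) is 3.
  row2 ← row2 − (2)·row1  ⇒  L[2][1]=2, U row2=(0, 0, 3)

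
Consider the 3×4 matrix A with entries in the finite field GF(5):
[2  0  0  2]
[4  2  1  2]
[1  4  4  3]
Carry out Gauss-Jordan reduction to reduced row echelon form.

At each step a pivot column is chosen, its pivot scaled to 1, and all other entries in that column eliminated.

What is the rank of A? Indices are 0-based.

step 1: normalize row 0 (÷2) = (1, 0, 0, 1)
  row 1: subtract 4×row0 = (0, 2, 1, 3)
  row 2: subtract 1×row0 = (0, 4, 4, 2)
step 2: normalize row 1 (÷2) = (0, 1, 3, 4)
  row 2: subtract 4×row1 = (0, 0, 2, 1)
step 3: normalize row 2 (÷2) = (0, 0, 1, 3)
  row 1: subtract 3×row2 = (0, 1, 0, 0)

rank = 3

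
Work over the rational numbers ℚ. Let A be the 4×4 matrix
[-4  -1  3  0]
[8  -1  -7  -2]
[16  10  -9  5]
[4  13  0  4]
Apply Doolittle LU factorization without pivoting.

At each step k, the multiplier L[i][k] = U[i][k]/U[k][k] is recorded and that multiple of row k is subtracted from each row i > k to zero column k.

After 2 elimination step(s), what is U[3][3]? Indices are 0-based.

U[3][3] = -4

Step 1: pivot at (0,0) is -4.
  row1 ← row1 − (-2)·row0  ⇒  L[1][0]=-2, U row1=(0, -3, -1, -2)
  row2 ← row2 − (-4)·row0  ⇒  L[2][0]=-4, U row2=(0, 6, 3, 5)
  row3 ← row3 − (-1)·row0  ⇒  L[3][0]=-1, U row3=(0, 12, 3, 4)
Step 2: pivot at (1,1) is -3.
  row2 ← row2 − (-2)·row1  ⇒  L[2][1]=-2, U row2=(0, 0, 1, 1)
  row3 ← row3 − (-4)·row1  ⇒  L[3][1]=-4, U row3=(0, 0, -1, -4)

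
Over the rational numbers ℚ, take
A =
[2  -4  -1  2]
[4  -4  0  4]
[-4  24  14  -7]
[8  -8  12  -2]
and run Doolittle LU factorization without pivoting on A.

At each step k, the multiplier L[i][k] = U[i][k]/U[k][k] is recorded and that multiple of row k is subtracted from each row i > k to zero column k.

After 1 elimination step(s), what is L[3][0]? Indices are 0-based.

L[3][0] = 4

Step 1: pivot at (0,0) is 2.
  row1 ← row1 − (2)·row0  ⇒  L[1][0]=2, U row1=(0, 4, 2, 0)
  row2 ← row2 − (-2)·row0  ⇒  L[2][0]=-2, U row2=(0, 16, 12, -3)
  row3 ← row3 − (4)·row0  ⇒  L[3][0]=4, U row3=(0, 8, 16, -10)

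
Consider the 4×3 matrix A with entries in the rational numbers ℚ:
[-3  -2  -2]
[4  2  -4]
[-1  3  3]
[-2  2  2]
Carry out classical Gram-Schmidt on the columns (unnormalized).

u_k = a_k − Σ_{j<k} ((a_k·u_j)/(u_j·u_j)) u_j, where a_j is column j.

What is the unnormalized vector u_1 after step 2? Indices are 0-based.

Step 1: u_0 = a_0 = (-3, 4, -1, -2).
Step 2: u_1 = a_1 − (7/30)·u_0 = (-13/10, 16/15, 97/30, 37/15).

u_1 = (-13/10, 16/15, 97/30, 37/15)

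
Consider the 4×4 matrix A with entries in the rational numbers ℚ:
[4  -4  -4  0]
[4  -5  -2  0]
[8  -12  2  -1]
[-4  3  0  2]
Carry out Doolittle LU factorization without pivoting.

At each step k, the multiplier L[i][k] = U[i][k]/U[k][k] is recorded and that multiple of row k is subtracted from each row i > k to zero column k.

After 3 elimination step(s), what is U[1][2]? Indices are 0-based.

Step 1: pivot at (0,0) is 4.
  row1 ← row1 − (1)·row0  ⇒  L[1][0]=1, U row1=(0, -1, 2, 0)
  row2 ← row2 − (2)·row0  ⇒  L[2][0]=2, U row2=(0, -4, 10, -1)
  row3 ← row3 − (-1)·row0  ⇒  L[3][0]=-1, U row3=(0, -1, -4, 2)
Step 2: pivot at (1,1) is -1.
  row2 ← row2 − (4)·row1  ⇒  L[2][1]=4, U row2=(0, 0, 2, -1)
  row3 ← row3 − (1)·row1  ⇒  L[3][1]=1, U row3=(0, 0, -6, 2)
Step 3: pivot at (2,2) is 2.
  row3 ← row3 − (-3)·row2  ⇒  L[3][2]=-3, U row3=(0, 0, 0, -1)

U[1][2] = 2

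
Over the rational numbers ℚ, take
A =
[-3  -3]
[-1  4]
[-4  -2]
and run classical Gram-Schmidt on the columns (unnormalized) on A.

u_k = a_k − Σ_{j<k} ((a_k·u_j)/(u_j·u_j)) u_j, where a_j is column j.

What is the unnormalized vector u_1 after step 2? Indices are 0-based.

u_1 = (-3/2, 9/2, 0)

Step 1: u_0 = a_0 = (-3, -1, -4).
Step 2: u_1 = a_1 − (1/2)·u_0 = (-3/2, 9/2, 0).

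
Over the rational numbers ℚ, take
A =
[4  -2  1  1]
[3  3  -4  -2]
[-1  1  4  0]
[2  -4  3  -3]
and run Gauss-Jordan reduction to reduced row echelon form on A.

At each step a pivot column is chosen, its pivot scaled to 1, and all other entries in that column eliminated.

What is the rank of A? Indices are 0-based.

[1] R0 /= 4  ⇒  (1, -1/2, 1/4, 1/4)
     R1 -= 3·R0  ⇒  (0, 9/2, -19/4, -11/4)
     R2 -= -1·R0  ⇒  (0, 1/2, 17/4, 1/4)
     R3 -= 2·R0  ⇒  (0, -3, 5/2, -7/2)
[2] R1 /= 9/2  ⇒  (0, 1, -19/18, -11/18)
     R0 -= -1/2·R1  ⇒  (1, 0, -5/18, -1/18)
     R2 -= 1/2·R1  ⇒  (0, 0, 43/9, 5/9)
     R3 -= -3·R1  ⇒  (0, 0, -2/3, -16/3)
[3] R2 /= 43/9  ⇒  (0, 0, 1, 5/43)
     R0 -= -5/18·R2  ⇒  (1, 0, 0, -1/43)
     R1 -= -19/18·R2  ⇒  (0, 1, 0, -21/43)
     R3 -= -2/3·R2  ⇒  (0, 0, 0, -226/43)
[4] R3 /= -226/43  ⇒  (0, 0, 0, 1)
     R0 -= -1/43·R3  ⇒  (1, 0, 0, 0)
     R1 -= -21/43·R3  ⇒  (0, 1, 0, 0)
     R2 -= 5/43·R3  ⇒  (0, 0, 1, 0)

rank = 4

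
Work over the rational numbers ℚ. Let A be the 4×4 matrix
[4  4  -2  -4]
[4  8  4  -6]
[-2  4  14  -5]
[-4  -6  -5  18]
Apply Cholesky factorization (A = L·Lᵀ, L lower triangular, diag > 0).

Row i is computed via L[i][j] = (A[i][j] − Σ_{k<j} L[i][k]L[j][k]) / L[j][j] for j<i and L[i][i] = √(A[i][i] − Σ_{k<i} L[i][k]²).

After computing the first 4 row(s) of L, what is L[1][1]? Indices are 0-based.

Step 1: L[0][0] = √(4) = 2.
  L[1][0] = (4) / L[0][0] = 2.
Step 2: L[1][1] = √(4) = 2.
  L[2][0] = (-2) / L[0][0] = -1.
  L[2][1] = (6) / L[1][1] = 3.
Step 3: L[2][2] = √(4) = 2.
  L[3][0] = (-4) / L[0][0] = -2.
  L[3][1] = (-2) / L[1][1] = -1.
  L[3][2] = (-4) / L[2][2] = -2.
Step 4: L[3][3] = √(9) = 3.

L[1][1] = 2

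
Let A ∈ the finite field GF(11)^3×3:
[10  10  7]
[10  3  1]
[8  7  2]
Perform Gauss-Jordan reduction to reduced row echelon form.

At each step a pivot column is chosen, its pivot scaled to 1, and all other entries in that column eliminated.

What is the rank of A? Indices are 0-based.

rank = 3

step 1: normalize row 0 (÷10) = (1, 1, 4)
  row 1: subtract 10×row0 = (0, 4, 5)
  row 2: subtract 8×row0 = (0, 10, 3)
step 2: normalize row 1 (÷4) = (0, 1, 4)
  row 0: subtract 1×row1 = (1, 0, 0)
  row 2: subtract 10×row1 = (0, 0, 7)
step 3: normalize row 2 (÷7) = (0, 0, 1)
  row 1: subtract 4×row2 = (0, 1, 0)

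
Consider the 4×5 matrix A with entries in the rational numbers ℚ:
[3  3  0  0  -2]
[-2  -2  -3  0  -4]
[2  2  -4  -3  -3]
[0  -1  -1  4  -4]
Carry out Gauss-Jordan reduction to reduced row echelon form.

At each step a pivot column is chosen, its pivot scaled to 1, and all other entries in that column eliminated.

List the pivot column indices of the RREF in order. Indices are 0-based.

pivot columns: 0, 1, 2, 3

[1] R0 /= 3  ⇒  (1, 1, 0, 0, -2/3)
     R1 -= -2·R0  ⇒  (0, 0, -3, 0, -16/3)
     R2 -= 2·R0  ⇒  (0, 0, -4, -3, -5/3)
[2] R1 <-> R3
[2] R1 /= -1  ⇒  (0, 1, 1, -4, 4)
     R0 -= 1·R1  ⇒  (1, 0, -1, 4, -14/3)
[3] R2 /= -4  ⇒  (0, 0, 1, 3/4, 5/12)
     R0 -= -1·R2  ⇒  (1, 0, 0, 19/4, -17/4)
     R1 -= 1·R2  ⇒  (0, 1, 0, -19/4, 43/12)
     R3 -= -3·R2  ⇒  (0, 0, 0, 9/4, -49/12)
[4] R3 /= 9/4  ⇒  (0, 0, 0, 1, -49/27)
     R0 -= 19/4·R3  ⇒  (1, 0, 0, 0, 118/27)
     R1 -= -19/4·R3  ⇒  (0, 1, 0, 0, -136/27)
     R2 -= 3/4·R3  ⇒  (0, 0, 1, 0, 16/9)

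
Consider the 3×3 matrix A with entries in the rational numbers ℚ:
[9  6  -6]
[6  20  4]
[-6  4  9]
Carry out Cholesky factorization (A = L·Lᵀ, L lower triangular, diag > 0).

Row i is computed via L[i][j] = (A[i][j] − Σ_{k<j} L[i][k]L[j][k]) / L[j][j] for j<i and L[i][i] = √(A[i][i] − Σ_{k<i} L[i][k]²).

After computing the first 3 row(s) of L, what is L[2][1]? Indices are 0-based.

Step 1: L[0][0] = √(9) = 3.
  L[1][0] = (6) / L[0][0] = 2.
Step 2: L[1][1] = √(16) = 4.
  L[2][0] = (-6) / L[0][0] = -2.
  L[2][1] = (8) / L[1][1] = 2.
Step 3: L[2][2] = √(1) = 1.

L[2][1] = 2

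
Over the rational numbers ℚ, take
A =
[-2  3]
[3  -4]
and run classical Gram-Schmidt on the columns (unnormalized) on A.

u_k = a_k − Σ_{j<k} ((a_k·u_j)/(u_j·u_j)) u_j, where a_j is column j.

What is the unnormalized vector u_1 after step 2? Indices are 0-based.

Step 1: u_0 = a_0 = (-2, 3).
Step 2: u_1 = a_1 − (-18/13)·u_0 = (3/13, 2/13).

u_1 = (3/13, 2/13)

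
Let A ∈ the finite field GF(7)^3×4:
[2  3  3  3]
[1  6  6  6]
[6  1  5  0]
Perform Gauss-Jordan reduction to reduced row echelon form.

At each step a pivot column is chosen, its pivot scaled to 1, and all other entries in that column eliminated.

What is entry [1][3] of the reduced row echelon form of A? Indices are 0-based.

[1] R0 /= 2  ⇒  (1, 5, 5, 5)
     R1 -= 1·R0  ⇒  (0, 1, 1, 1)
     R2 -= 6·R0  ⇒  (0, 6, 3, 5)
[2] R1 /= 1  ⇒  (0, 1, 1, 1)
     R0 -= 5·R1  ⇒  (1, 0, 0, 0)
     R2 -= 6·R1  ⇒  (0, 0, 4, 6)
[3] R2 /= 4  ⇒  (0, 0, 1, 5)
     R1 -= 1·R2  ⇒  (0, 1, 0, 3)

M[1][3] = 3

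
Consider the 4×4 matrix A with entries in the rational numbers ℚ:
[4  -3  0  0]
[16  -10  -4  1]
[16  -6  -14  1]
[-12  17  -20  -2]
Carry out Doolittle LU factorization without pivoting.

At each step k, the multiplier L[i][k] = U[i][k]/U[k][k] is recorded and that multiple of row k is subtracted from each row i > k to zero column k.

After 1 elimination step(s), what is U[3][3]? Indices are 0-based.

U[3][3] = -2

Step 1: pivot at (0,0) is 4.
  row1 ← row1 − (4)·row0  ⇒  L[1][0]=4, U row1=(0, 2, -4, 1)
  row2 ← row2 − (4)·row0  ⇒  L[2][0]=4, U row2=(0, 6, -14, 1)
  row3 ← row3 − (-3)·row0  ⇒  L[3][0]=-3, U row3=(0, 8, -20, -2)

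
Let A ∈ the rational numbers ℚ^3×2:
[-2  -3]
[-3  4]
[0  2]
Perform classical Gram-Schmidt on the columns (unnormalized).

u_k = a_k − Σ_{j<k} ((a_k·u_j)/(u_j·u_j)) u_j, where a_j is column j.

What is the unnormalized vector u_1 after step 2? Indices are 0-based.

Step 1: u_0 = a_0 = (-2, -3, 0).
Step 2: u_1 = a_1 − (-6/13)·u_0 = (-51/13, 34/13, 2).

u_1 = (-51/13, 34/13, 2)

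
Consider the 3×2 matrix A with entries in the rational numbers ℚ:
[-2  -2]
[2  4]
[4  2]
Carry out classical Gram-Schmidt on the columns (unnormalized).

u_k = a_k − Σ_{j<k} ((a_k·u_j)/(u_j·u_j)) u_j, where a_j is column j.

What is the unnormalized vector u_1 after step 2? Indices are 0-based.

Step 1: u_0 = a_0 = (-2, 2, 4).
Step 2: u_1 = a_1 − (5/6)·u_0 = (-1/3, 7/3, -4/3).

u_1 = (-1/3, 7/3, -4/3)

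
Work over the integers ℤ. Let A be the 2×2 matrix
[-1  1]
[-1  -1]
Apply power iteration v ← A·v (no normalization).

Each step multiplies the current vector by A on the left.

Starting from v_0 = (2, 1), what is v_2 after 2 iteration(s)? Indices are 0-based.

v_0 = (2, 1).
v_1 = A·v_0 = (-1, -3).
v_2 = A·v_1 = (-2, 4).

v_2 = (-2, 4)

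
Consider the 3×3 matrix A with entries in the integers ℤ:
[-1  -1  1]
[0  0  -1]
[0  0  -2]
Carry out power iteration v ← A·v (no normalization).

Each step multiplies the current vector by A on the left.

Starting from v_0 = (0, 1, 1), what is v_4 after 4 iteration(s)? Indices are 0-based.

v_0 = (0, 1, 1).
v_1 = A·v_0 = (0, -1, -2).
v_2 = A·v_1 = (-1, 2, 4).
v_3 = A·v_2 = (3, -4, -8).
v_4 = A·v_3 = (-7, 8, 16).

v_4 = (-7, 8, 16)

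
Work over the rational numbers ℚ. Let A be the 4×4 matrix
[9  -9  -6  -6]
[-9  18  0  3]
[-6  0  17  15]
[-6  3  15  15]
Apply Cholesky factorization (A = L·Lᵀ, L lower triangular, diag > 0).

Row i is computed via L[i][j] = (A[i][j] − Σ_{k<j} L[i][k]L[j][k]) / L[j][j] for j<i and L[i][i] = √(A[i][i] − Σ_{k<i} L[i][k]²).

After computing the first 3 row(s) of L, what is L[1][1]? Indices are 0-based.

L[1][1] = 3

Step 1: L[0][0] = √(9) = 3.
  L[1][0] = (-9) / L[0][0] = -3.
Step 2: L[1][1] = √(9) = 3.
  L[2][0] = (-6) / L[0][0] = -2.
  L[2][1] = (-6) / L[1][1] = -2.
Step 3: L[2][2] = √(9) = 3.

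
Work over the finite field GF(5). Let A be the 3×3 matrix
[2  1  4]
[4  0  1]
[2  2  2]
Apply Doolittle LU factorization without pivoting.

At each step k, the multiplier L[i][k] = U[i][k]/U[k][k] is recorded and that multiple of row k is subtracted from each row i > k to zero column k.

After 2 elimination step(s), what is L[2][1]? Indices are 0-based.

L[2][1] = 2

k=0: U[0][0]=2
  eliminate (1,0): mult=2, new row 1: (0, 3, 3); set L[1][0]=2
  eliminate (2,0): mult=1, new row 2: (0, 1, 3); set L[2][0]=1
k=1: U[1][1]=3
  eliminate (2,1): mult=2, new row 2: (0, 0, 2); set L[2][1]=2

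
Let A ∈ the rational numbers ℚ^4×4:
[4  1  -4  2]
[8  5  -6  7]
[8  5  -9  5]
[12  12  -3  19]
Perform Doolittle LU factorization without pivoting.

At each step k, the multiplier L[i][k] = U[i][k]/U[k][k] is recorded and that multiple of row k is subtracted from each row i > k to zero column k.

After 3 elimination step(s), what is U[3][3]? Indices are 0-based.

U[3][3] = 2

[col 0] pivot 4
  R1 -= 2*R0 → (0, 3, 2, 3)  (L[1][0] := 2)
  R2 -= 2*R0 → (0, 3, -1, 1)  (L[2][0] := 2)
  R3 -= 3*R0 → (0, 9, 9, 13)  (L[3][0] := 3)
[col 1] pivot 3
  R2 -= 1*R1 → (0, 0, -3, -2)  (L[2][1] := 1)
  R3 -= 3*R1 → (0, 0, 3, 4)  (L[3][1] := 3)
[col 2] pivot -3
  R3 -= -1*R2 → (0, 0, 0, 2)  (L[3][2] := -1)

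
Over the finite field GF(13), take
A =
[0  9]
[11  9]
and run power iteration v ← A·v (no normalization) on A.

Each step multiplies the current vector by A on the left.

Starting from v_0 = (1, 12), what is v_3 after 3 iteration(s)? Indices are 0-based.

v_0 = (1, 12).
v_1 = A·v_0 = (4, 2).
v_2 = A·v_1 = (5, 10).
v_3 = A·v_2 = (12, 2).

v_3 = (12, 2)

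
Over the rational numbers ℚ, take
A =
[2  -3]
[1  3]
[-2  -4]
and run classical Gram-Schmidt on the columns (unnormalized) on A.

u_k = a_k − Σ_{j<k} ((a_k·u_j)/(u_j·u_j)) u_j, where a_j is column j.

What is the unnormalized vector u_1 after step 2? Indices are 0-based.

u_1 = (-37/9, 22/9, -26/9)

Step 1: u_0 = a_0 = (2, 1, -2).
Step 2: u_1 = a_1 − (5/9)·u_0 = (-37/9, 22/9, -26/9).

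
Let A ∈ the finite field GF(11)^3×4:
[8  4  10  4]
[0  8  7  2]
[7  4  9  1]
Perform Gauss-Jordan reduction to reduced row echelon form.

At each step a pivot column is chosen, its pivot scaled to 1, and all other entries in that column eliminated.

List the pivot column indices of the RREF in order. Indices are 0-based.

pivot columns: 0, 1, 2

pivot(0,0)=8: scale R0 → (1, 6, 4, 6)
  clear (2,0): R2 −= (7)R0 → (0, 6, 3, 3)
pivot(1,1)=8: scale R1 → (0, 1, 5, 3)
  clear (0,1): R0 −= (6)R1 → (1, 0, 7, 10)
  clear (2,1): R2 −= (6)R1 → (0, 0, 6, 7)
pivot(2,2)=6: scale R2 → (0, 0, 1, 3)
  clear (0,2): R0 −= (7)R2 → (1, 0, 0, 0)
  clear (1,2): R1 −= (5)R2 → (0, 1, 0, 10)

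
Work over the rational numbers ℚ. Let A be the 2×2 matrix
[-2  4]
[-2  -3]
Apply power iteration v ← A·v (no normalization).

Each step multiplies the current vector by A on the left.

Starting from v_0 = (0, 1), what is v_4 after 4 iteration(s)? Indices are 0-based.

v_0 = (0, 1).
v_1 = A·v_0 = (4, -3).
v_2 = A·v_1 = (-20, 1).
v_3 = A·v_2 = (44, 37).
v_4 = A·v_3 = (60, -199).

v_4 = (60, -199)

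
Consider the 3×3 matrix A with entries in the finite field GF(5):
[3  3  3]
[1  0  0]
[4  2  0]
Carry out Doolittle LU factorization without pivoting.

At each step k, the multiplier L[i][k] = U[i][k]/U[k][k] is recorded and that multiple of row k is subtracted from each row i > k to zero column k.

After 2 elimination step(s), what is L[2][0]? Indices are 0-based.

[col 0] pivot 3
  R1 -= 2*R0 → (0, 4, 4)  (L[1][0] := 2)
  R2 -= 3*R0 → (0, 3, 1)  (L[2][0] := 3)
[col 1] pivot 4
  R2 -= 2*R1 → (0, 0, 3)  (L[2][1] := 2)

L[2][0] = 3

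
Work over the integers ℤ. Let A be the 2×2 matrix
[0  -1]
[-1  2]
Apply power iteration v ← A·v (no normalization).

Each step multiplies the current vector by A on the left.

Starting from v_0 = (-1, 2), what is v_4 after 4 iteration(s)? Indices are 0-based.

v_4 = (-29, 70)

v_0 = (-1, 2).
v_1 = A·v_0 = (-2, 5).
v_2 = A·v_1 = (-5, 12).
v_3 = A·v_2 = (-12, 29).
v_4 = A·v_3 = (-29, 70).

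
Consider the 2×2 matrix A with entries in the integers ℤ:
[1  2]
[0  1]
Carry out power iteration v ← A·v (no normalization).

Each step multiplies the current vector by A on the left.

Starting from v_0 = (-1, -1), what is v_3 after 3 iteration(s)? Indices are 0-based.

v_3 = (-7, -1)

v_0 = (-1, -1).
v_1 = A·v_0 = (-3, -1).
v_2 = A·v_1 = (-5, -1).
v_3 = A·v_2 = (-7, -1).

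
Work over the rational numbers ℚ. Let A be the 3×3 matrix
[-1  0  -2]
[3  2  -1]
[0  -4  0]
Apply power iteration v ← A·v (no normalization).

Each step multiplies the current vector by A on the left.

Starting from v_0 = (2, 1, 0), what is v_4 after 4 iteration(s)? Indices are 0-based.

v_0 = (2, 1, 0).
v_1 = A·v_0 = (-2, 8, -4).
v_2 = A·v_1 = (10, 14, -32).
v_3 = A·v_2 = (54, 90, -56).
v_4 = A·v_3 = (58, 398, -360).

v_4 = (58, 398, -360)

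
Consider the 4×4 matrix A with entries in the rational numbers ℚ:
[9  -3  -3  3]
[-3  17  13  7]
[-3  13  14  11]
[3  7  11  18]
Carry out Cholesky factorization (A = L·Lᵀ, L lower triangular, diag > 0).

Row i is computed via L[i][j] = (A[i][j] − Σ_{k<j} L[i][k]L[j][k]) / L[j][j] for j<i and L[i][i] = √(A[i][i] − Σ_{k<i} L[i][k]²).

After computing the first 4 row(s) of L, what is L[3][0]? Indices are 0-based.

L[3][0] = 1

Step 1: L[0][0] = √(9) = 3.
  L[1][0] = (-3) / L[0][0] = -1.
Step 2: L[1][1] = √(16) = 4.
  L[2][0] = (-3) / L[0][0] = -1.
  L[2][1] = (12) / L[1][1] = 3.
Step 3: L[2][2] = √(4) = 2.
  L[3][0] = (3) / L[0][0] = 1.
  L[3][1] = (8) / L[1][1] = 2.
  L[3][2] = (6) / L[2][2] = 3.
Step 4: L[3][3] = √(4) = 2.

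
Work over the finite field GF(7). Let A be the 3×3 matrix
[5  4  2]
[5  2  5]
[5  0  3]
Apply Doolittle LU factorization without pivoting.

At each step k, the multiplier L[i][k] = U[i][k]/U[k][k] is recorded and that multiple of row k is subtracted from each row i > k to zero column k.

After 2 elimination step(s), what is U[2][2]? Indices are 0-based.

U[2][2] = 2

Step 1: pivot at (0,0) is 5.
  row1 ← row1 − (1)·row0  ⇒  L[1][0]=1, U row1=(0, 5, 3)
  row2 ← row2 − (1)·row0  ⇒  L[2][0]=1, U row2=(0, 3, 1)
Step 2: pivot at (1,1) is 5.
  row2 ← row2 − (2)·row1  ⇒  L[2][1]=2, U row2=(0, 0, 2)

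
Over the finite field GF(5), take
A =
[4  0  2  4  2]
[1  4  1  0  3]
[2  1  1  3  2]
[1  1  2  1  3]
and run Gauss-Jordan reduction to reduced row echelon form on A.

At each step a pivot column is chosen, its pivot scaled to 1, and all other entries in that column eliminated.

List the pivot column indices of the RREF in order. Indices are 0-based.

[1] R0 /= 4  ⇒  (1, 0, 3, 1, 3)
     R1 -= 1·R0  ⇒  (0, 4, 3, 4, 0)
     R2 -= 2·R0  ⇒  (0, 1, 0, 1, 1)
     R3 -= 1·R0  ⇒  (0, 1, 4, 0, 0)
[2] R1 /= 4  ⇒  (0, 1, 2, 1, 0)
     R2 -= 1·R1  ⇒  (0, 0, 3, 0, 1)
     R3 -= 1·R1  ⇒  (0, 0, 2, 4, 0)
[3] R2 /= 3  ⇒  (0, 0, 1, 0, 2)
     R0 -= 3·R2  ⇒  (1, 0, 0, 1, 2)
     R1 -= 2·R2  ⇒  (0, 1, 0, 1, 1)
     R3 -= 2·R2  ⇒  (0, 0, 0, 4, 1)
[4] R3 /= 4  ⇒  (0, 0, 0, 1, 4)
     R0 -= 1·R3  ⇒  (1, 0, 0, 0, 3)
     R1 -= 1·R3  ⇒  (0, 1, 0, 0, 2)

pivot columns: 0, 1, 2, 3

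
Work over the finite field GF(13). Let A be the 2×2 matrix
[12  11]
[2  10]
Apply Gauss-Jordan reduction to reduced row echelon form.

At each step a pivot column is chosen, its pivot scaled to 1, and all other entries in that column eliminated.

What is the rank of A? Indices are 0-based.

step 1: normalize row 0 (÷12) = (1, 2)
  row 1: subtract 2×row0 = (0, 6)
step 2: normalize row 1 (÷6) = (0, 1)
  row 0: subtract 2×row1 = (1, 0)

rank = 2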